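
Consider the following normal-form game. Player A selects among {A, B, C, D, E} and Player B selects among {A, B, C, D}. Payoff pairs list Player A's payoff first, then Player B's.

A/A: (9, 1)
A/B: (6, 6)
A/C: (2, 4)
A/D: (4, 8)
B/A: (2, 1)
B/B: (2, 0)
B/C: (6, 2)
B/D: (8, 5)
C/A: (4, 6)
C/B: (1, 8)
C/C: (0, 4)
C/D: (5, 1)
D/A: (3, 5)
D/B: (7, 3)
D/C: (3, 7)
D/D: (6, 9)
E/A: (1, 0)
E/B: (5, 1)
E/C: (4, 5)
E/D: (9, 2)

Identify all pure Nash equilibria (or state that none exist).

Check mutual best responses: a cell is a NE iff neither player can gain by unilaterally deviating.
Player A's best responses — vs A: A (payoff 9); vs B: D (payoff 7); vs C: B (payoff 6); vs D: E (payoff 9).
Player B's best responses — vs A: D (payoff 8); vs B: D (payoff 5); vs C: B (payoff 8); vs D: D (payoff 9); vs E: C (payoff 5).
No cell has both players best-responding. For instance, Player A's best reply to A is A, but against A Player B prefers D over A.

None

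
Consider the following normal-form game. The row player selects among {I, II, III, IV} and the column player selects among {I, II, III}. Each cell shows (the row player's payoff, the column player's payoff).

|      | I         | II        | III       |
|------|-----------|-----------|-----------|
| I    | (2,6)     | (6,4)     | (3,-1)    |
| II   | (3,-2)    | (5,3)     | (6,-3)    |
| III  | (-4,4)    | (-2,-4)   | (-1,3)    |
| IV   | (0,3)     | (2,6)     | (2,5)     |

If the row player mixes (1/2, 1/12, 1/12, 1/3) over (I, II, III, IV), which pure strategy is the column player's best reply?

I

Compute the column player's expected payoff from each pure strategy against the given mix.
I: (1/2)·6 + (1/12)·(-2) + (1/12)·4 + (1/3)·3 = 25/6
II: (1/2)·4 + (1/12)·3 + (1/12)·(-4) + (1/3)·6 = 47/12
III: (1/2)·(-1) + (1/12)·(-3) + (1/12)·3 + (1/3)·5 = 7/6
Highest expected payoff is 25/6, from I.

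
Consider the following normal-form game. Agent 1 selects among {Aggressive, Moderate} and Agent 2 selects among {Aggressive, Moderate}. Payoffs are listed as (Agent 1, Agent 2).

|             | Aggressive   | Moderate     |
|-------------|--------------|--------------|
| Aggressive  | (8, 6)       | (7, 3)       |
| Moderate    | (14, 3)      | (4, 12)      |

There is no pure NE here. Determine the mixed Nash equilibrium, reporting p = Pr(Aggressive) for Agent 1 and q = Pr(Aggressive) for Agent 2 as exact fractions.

Each player's mixing probability is pinned down by making the *other* player indifferent.
Agent 2 indifferent between Aggressive and Moderate: p·6 + (1−p)·3 = p·3 + (1−p)·12 ⟹ 3 + 3p = 12 + (-9)p ⟹ p = 3/4.
Agent 1 indifferent between Aggressive and Moderate: q·8 + (1−q)·7 = q·14 + (1−q)·4 ⟹ 7 + 1q = 4 + 10q ⟹ q = 1/3.

p = 3/4, q = 1/3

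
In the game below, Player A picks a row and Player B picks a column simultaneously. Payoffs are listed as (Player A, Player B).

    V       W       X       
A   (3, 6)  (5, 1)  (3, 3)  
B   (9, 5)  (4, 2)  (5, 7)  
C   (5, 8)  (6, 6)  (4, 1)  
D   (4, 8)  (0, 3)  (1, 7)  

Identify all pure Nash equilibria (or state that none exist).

A profile is a Nash equilibrium when each player is best-responding to the other.
Player A's best responses — vs V: B (payoff 9); vs W: C (payoff 6); vs X: B (payoff 5).
Player B's best responses — vs A: V (payoff 6); vs B: X (payoff 7); vs C: V (payoff 8); vs D: V (payoff 8).
The only mutual best response is (B, X); neither player gains by switching there.

(B, X)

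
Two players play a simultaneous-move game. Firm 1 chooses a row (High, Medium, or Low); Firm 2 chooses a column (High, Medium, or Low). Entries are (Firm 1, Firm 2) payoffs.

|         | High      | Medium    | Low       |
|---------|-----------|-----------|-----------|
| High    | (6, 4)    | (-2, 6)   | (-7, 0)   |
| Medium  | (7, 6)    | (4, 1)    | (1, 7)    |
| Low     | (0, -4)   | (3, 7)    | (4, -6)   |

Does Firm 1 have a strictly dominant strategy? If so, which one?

A strategy is strictly dominant if it gives Firm 1 a strictly higher payoff than every other strategy, against every choice by the opponent.
High is not dominant: against High, Medium gives 7 > 6.
Medium is not dominant: against Low, Low gives 4 > 1.
Low is not dominant: against High, High gives 6 > 0.
No single strategy is best against every opponent action.

None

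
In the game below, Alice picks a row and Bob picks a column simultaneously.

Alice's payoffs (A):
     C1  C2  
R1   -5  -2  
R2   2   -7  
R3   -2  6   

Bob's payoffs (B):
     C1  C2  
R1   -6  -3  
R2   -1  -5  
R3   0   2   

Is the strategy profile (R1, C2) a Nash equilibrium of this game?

Holding Bob at C2: Alice gets -2 from R1 but could get 6 by switching to R3. Alice has a profitable deviation.

No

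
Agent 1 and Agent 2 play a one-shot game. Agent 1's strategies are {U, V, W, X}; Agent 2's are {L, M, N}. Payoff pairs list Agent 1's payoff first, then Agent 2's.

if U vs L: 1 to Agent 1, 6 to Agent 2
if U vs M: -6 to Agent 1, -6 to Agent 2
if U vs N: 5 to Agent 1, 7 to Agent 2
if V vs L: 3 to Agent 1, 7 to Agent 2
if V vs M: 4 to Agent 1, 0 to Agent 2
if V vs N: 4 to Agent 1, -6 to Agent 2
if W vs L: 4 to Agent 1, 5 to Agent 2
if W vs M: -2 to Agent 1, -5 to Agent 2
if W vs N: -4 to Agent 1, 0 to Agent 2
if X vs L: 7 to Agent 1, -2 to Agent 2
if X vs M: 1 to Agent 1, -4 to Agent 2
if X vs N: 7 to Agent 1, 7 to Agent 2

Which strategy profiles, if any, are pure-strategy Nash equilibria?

(X, N)

Check mutual best responses: a cell is a NE iff neither player can gain by unilaterally deviating.
Agent 1's best responses — vs L: X (payoff 7); vs M: V (payoff 4); vs N: X (payoff 7).
Agent 2's best responses — vs U: N (payoff 7); vs V: L (payoff 7); vs W: L (payoff 5); vs X: N (payoff 7).
The only mutual best response is (X, N); neither player gains by switching there.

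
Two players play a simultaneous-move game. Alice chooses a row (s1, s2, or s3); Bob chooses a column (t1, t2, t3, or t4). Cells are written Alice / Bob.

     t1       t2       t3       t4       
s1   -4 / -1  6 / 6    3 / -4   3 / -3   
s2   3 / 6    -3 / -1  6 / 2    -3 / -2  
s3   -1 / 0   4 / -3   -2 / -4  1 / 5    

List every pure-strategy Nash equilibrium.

(s1, t2) and (s2, t1)

A profile is a Nash equilibrium when each player is best-responding to the other.
Alice's best responses — vs t1: s2 (payoff 3); vs t2: s1 (payoff 6); vs t3: s2 (payoff 6); vs t4: s1 (payoff 3).
Bob's best responses — vs s1: t2 (payoff 6); vs s2: t1 (payoff 6); vs s3: t4 (payoff 5).
Mutual best responses occur at (s1, t2) and (s2, t1); at each, neither player gains by switching.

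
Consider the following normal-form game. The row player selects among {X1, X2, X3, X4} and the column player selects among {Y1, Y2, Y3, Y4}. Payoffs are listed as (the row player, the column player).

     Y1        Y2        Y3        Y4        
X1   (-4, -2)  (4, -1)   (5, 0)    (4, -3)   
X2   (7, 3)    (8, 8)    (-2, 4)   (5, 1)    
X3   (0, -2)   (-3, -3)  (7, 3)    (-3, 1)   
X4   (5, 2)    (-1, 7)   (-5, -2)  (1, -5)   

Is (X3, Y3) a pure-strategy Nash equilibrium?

Yes

Holding the column player at Y3: the row player gets 7 from X3, versus 5 from X1, -2 from X2, -5 from X4. No profitable deviation for the row player.
Holding the row player at X3: the column player gets 3 from Y3, versus -2 from Y1, -3 from Y2, 1 from Y4. No profitable deviation for the column player either.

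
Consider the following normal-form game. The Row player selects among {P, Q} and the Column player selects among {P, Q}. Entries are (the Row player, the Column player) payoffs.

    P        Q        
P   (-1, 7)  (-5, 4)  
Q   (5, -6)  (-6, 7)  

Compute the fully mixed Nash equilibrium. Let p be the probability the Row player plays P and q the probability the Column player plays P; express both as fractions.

p = 13/16, q = 1/7

In a mixed NE each player is indifferent between their pure strategies, so the opponent's mix sets the indifference.
The Column player indifferent between P and Q: p·7 + (1−p)·(-6) = p·4 + (1−p)·7 ⟹ (-6) + 13p = 7 + (-3)p ⟹ p = 13/16.
The Row player indifferent between P and Q: q·(-1) + (1−q)·(-5) = q·5 + (1−q)·(-6) ⟹ (-5) + 4q = (-6) + 11q ⟹ q = 1/7.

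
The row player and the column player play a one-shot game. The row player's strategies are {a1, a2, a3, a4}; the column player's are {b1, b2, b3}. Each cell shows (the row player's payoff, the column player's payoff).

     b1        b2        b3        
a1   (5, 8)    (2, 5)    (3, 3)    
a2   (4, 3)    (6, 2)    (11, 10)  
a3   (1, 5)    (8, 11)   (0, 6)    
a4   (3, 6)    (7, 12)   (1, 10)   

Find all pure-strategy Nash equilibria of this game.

(a1, b1), (a2, b3), and (a3, b2)

Find each player's best response to every opponent strategy; NE are the intersections.
The row player's best responses — vs b1: a1 (payoff 5); vs b2: a3 (payoff 8); vs b3: a2 (payoff 11).
The column player's best responses — vs a1: b1 (payoff 8); vs a2: b3 (payoff 10); vs a3: b2 (payoff 11); vs a4: b2 (payoff 12).
Mutual best responses occur at (a1, b1), (a2, b3), and (a3, b2); at each, neither player gains by switching.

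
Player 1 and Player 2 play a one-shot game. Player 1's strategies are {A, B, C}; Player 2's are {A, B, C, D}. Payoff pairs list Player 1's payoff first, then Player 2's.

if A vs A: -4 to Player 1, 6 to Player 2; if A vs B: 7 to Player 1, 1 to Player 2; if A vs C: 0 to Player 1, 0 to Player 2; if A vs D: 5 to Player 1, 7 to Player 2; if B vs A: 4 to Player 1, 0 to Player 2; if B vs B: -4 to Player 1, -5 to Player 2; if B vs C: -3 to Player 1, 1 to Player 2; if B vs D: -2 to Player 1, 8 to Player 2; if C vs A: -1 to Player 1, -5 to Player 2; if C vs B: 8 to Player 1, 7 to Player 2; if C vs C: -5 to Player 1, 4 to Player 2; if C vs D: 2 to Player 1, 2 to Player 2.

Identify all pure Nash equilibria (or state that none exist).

(A, D) and (C, B)

Check mutual best responses: a cell is a NE iff neither player can gain by unilaterally deviating.
Player 1's best responses — vs A: B (payoff 4); vs B: C (payoff 8); vs C: A (payoff 0); vs D: A (payoff 5).
Player 2's best responses — vs A: D (payoff 7); vs B: D (payoff 8); vs C: B (payoff 7).
Mutual best responses occur at (A, D) and (C, B); at each, neither player gains by switching.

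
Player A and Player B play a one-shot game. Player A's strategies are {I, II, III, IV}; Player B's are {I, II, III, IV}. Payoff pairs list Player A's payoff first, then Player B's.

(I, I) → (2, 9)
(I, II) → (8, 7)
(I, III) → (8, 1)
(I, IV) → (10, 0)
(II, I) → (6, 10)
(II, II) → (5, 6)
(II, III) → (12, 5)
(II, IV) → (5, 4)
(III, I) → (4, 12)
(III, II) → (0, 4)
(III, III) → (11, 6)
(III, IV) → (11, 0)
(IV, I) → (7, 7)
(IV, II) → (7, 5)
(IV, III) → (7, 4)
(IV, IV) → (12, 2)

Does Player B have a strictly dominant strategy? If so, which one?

Check whether one of Player B's strategies beats all alternatives regardless of what the opponent does.
I strictly dominates: vs I: 9 > each of {7, 1, 0}; vs II: 10 > each of {6, 5, 4}; vs III: 12 > each of {4, 6, 0}; vs IV: 7 > each of {5, 4, 2}.

I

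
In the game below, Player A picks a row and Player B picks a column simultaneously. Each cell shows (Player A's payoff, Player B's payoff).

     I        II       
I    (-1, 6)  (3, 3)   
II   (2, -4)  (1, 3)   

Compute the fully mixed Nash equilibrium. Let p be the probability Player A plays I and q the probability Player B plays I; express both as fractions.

p = 7/10, q = 2/5

Each player's mixing probability is pinned down by making the *other* player indifferent.
Player B indifferent between I and II: p·6 + (1−p)·(-4) = p·3 + (1−p)·3 ⟹ (-4) + 10p = 3 + 0p ⟹ p = 7/10.
Player A indifferent between I and II: q·(-1) + (1−q)·3 = q·2 + (1−q)·1 ⟹ 3 + (-4)q = 1 + 1q ⟹ q = 2/5.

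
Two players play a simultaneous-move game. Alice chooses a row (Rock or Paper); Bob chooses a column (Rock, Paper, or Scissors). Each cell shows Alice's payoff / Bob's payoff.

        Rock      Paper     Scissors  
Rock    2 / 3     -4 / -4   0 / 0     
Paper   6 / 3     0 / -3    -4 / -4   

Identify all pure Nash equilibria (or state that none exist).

(Paper, Rock)

Find each player's best response to every opponent strategy; NE are the intersections.
Alice's best responses — vs Rock: Paper (payoff 6); vs Paper: Paper (payoff 0); vs Scissors: Rock (payoff 0).
Bob's best responses — vs Rock: Rock (payoff 3); vs Paper: Rock (payoff 3).
The only mutual best response is (Paper, Rock); neither player gains by switching there.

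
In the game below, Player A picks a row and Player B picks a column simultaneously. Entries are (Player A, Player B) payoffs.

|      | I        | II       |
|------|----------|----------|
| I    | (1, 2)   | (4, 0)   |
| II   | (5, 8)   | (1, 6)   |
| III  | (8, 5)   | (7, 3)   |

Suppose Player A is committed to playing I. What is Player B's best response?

I

With Player A fixed at I, Player B's payoffs are: I → 2, II → 0.
The maximum is 2, achieved by I.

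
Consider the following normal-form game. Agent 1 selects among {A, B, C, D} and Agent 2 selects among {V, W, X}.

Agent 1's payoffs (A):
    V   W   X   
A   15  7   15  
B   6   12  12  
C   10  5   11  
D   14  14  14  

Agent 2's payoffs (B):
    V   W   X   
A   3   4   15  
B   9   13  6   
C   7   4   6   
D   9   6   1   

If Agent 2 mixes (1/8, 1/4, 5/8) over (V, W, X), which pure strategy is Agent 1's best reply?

D

Compute Agent 1's expected payoff from each pure strategy against the given mix.
A: (1/8)·15 + (1/4)·7 + (5/8)·15 = 13
B: (1/8)·6 + (1/4)·12 + (5/8)·12 = 45/4
C: (1/8)·10 + (1/4)·5 + (5/8)·11 = 75/8
D: (1/8)·14 + (1/4)·14 + (5/8)·14 = 14
Highest expected payoff is 14, from D.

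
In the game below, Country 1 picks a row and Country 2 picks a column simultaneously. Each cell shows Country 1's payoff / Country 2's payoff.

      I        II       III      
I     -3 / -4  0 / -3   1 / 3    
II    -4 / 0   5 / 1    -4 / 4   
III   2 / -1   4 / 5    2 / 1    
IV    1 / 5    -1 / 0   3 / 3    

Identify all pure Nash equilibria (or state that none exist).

No pure-strategy Nash equilibrium

Check mutual best responses: a cell is a NE iff neither player can gain by unilaterally deviating.
Country 1's best responses — vs I: III (payoff 2); vs II: II (payoff 5); vs III: IV (payoff 3).
Country 2's best responses — vs I: III (payoff 3); vs II: III (payoff 4); vs III: II (payoff 5); vs IV: I (payoff 5).
No cell has both players best-responding. For instance, Country 1's best reply to II is II, but against II Country 2 prefers III over II.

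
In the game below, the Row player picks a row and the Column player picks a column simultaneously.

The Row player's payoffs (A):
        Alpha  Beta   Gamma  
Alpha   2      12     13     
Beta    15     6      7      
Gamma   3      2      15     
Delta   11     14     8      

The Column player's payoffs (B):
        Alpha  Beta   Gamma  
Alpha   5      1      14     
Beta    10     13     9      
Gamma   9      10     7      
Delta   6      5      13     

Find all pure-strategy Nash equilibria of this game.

No pure-strategy Nash equilibrium

A profile is a Nash equilibrium when each player is best-responding to the other.
The Row player's best responses — vs Alpha: Beta (payoff 15); vs Beta: Delta (payoff 14); vs Gamma: Gamma (payoff 15).
The Column player's best responses — vs Alpha: Gamma (payoff 14); vs Beta: Beta (payoff 13); vs Gamma: Beta (payoff 10); vs Delta: Gamma (payoff 13).
No cell has both players best-responding. For instance, the Row player's best reply to Alpha is Beta, but against Beta the Column player prefers Beta over Alpha.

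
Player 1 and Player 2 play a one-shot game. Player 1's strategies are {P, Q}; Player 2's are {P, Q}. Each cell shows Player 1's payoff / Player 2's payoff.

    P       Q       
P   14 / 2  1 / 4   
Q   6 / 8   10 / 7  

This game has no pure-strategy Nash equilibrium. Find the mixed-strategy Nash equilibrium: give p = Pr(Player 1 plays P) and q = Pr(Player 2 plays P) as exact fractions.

In a mixed NE each player is indifferent between their pure strategies, so the opponent's mix sets the indifference.
Player 2 indifferent between P and Q: p·2 + (1−p)·8 = p·4 + (1−p)·7 ⟹ 8 + (-6)p = 7 + (-3)p ⟹ p = 1/3.
Player 1 indifferent between P and Q: q·14 + (1−q)·1 = q·6 + (1−q)·10 ⟹ 1 + 13q = 10 + (-4)q ⟹ q = 9/17.

p = 1/3, q = 9/17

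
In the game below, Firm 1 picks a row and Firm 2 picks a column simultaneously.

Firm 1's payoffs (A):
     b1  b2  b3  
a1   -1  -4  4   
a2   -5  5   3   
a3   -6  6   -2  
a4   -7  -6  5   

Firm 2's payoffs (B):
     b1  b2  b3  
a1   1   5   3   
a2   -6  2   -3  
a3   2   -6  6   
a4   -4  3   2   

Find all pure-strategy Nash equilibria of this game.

Find each player's best response to every opponent strategy; NE are the intersections.
Firm 1's best responses — vs b1: a1 (payoff -1); vs b2: a3 (payoff 6); vs b3: a4 (payoff 5).
Firm 2's best responses — vs a1: b2 (payoff 5); vs a2: b2 (payoff 2); vs a3: b3 (payoff 6); vs a4: b2 (payoff 3).
No cell has both players best-responding. For instance, Firm 1's best reply to b1 is a1, but against a1 Firm 2 prefers b2 over b1.

There is no pure-strategy Nash equilibrium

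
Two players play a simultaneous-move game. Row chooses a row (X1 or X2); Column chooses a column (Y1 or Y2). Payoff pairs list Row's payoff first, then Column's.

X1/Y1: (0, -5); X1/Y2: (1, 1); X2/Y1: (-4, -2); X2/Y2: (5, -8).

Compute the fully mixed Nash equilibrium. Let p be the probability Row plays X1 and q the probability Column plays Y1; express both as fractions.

Each player's mixing probability is pinned down by making the *other* player indifferent.
Column indifferent between Y1 and Y2: p·(-5) + (1−p)·(-2) = p·1 + (1−p)·(-8) ⟹ (-2) + (-3)p = (-8) + 9p ⟹ p = 1/2.
Row indifferent between X1 and X2: q·0 + (1−q)·1 = q·(-4) + (1−q)·5 ⟹ 1 + (-1)q = 5 + (-9)q ⟹ q = 1/2.

p = 1/2, q = 1/2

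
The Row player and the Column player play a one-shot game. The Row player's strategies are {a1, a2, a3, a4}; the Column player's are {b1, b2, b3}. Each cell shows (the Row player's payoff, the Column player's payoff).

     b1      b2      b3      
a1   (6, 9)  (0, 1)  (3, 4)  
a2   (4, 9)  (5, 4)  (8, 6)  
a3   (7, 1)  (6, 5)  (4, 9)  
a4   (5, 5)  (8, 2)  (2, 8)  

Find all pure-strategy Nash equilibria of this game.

A profile is a Nash equilibrium when each player is best-responding to the other.
The Row player's best responses — vs b1: a3 (payoff 7); vs b2: a4 (payoff 8); vs b3: a2 (payoff 8).
The Column player's best responses — vs a1: b1 (payoff 9); vs a2: b1 (payoff 9); vs a3: b3 (payoff 9); vs a4: b3 (payoff 8).
No cell has both players best-responding. For instance, the Row player's best reply to b3 is a2, but against a2 the Column player prefers b1 over b3.

No pure-strategy Nash equilibrium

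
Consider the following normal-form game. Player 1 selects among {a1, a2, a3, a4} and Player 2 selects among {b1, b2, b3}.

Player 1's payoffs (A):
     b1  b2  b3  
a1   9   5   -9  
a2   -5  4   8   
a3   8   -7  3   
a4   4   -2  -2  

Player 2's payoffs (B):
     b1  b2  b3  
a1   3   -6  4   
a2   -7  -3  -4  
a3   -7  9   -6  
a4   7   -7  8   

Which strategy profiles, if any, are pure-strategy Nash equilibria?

A profile is a Nash equilibrium when each player is best-responding to the other.
Player 1's best responses — vs b1: a1 (payoff 9); vs b2: a1 (payoff 5); vs b3: a2 (payoff 8).
Player 2's best responses — vs a1: b3 (payoff 4); vs a2: b2 (payoff -3); vs a3: b2 (payoff 9); vs a4: b3 (payoff 8).
No cell has both players best-responding. For instance, Player 1's best reply to b2 is a1, but against a1 Player 2 prefers b3 over b2.

No pure-strategy Nash equilibrium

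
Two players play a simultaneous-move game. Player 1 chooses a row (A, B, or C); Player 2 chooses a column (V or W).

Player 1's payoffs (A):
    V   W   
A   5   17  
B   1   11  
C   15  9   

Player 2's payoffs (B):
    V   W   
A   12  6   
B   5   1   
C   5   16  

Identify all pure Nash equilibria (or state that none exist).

No pure-strategy Nash equilibrium

A profile is a Nash equilibrium when each player is best-responding to the other.
Player 1's best responses — vs V: C (payoff 15); vs W: A (payoff 17).
Player 2's best responses — vs A: V (payoff 12); vs B: V (payoff 5); vs C: W (payoff 16).
No cell has both players best-responding. For instance, Player 1's best reply to W is A, but against A Player 2 prefers V over W.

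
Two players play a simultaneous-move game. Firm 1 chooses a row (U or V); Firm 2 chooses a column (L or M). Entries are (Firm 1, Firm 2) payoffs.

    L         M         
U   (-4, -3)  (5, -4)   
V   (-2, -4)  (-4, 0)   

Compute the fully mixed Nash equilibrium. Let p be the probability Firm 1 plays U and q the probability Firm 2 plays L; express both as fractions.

In a mixed NE each player is indifferent between their pure strategies, so the opponent's mix sets the indifference.
Firm 2 indifferent between L and M: p·(-3) + (1−p)·(-4) = p·(-4) + (1−p)·0 ⟹ (-4) + 1p = 0 + (-4)p ⟹ p = 4/5.
Firm 1 indifferent between U and V: q·(-4) + (1−q)·5 = q·(-2) + (1−q)·(-4) ⟹ 5 + (-9)q = (-4) + 2q ⟹ q = 9/11.

p = 4/5, q = 9/11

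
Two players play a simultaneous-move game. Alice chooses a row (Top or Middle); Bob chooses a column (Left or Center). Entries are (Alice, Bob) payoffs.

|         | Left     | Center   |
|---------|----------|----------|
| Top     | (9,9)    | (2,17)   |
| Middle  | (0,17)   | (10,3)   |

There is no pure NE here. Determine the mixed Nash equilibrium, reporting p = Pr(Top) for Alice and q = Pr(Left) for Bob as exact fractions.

p = 7/11, q = 8/17

Each player's mixing probability is pinned down by making the *other* player indifferent.
Bob indifferent between Left and Center: p·9 + (1−p)·17 = p·17 + (1−p)·3 ⟹ 17 + (-8)p = 3 + 14p ⟹ p = 7/11.
Alice indifferent between Top and Middle: q·9 + (1−q)·2 = q·0 + (1−q)·10 ⟹ 2 + 7q = 10 + (-10)q ⟹ q = 8/17.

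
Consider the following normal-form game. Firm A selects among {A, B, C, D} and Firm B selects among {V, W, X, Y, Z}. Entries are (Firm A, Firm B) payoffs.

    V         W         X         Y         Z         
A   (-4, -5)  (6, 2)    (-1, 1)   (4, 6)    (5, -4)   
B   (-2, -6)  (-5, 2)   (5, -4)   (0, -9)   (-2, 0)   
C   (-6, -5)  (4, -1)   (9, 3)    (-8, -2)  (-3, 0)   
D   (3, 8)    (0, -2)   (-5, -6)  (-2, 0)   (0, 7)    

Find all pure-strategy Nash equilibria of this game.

(A, Y), (C, X), and (D, V)

Check mutual best responses: a cell is a NE iff neither player can gain by unilaterally deviating.
Firm A's best responses — vs V: D (payoff 3); vs W: A (payoff 6); vs X: C (payoff 9); vs Y: A (payoff 4); vs Z: A (payoff 5).
Firm B's best responses — vs A: Y (payoff 6); vs B: W (payoff 2); vs C: X (payoff 3); vs D: V (payoff 8).
Mutual best responses occur at (A, Y), (C, X), and (D, V); at each, neither player gains by switching.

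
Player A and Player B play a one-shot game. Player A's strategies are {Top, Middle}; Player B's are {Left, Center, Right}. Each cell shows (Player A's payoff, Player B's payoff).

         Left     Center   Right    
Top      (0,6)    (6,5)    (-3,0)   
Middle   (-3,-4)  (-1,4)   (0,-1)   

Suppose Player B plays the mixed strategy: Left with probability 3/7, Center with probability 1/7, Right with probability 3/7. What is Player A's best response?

Compute Player A's expected payoff from each pure strategy against the given mix.
Top: (3/7)·0 + (1/7)·6 + (3/7)·(-3) = -3/7
Middle: (3/7)·(-3) + (1/7)·(-1) + (3/7)·0 = -10/7
Highest expected payoff is -3/7, from Top.

Top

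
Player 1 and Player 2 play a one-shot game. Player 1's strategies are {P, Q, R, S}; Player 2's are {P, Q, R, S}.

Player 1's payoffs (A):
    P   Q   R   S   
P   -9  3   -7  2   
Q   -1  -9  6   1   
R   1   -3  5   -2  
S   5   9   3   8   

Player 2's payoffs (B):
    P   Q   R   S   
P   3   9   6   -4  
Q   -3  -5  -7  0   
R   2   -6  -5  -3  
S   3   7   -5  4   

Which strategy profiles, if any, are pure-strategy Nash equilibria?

Find each player's best response to every opponent strategy; NE are the intersections.
Player 1's best responses — vs P: S (payoff 5); vs Q: S (payoff 9); vs R: Q (payoff 6); vs S: S (payoff 8).
Player 2's best responses — vs P: Q (payoff 9); vs Q: S (payoff 0); vs R: P (payoff 2); vs S: Q (payoff 7).
The only mutual best response is (S, Q); neither player gains by switching there.

(S, Q)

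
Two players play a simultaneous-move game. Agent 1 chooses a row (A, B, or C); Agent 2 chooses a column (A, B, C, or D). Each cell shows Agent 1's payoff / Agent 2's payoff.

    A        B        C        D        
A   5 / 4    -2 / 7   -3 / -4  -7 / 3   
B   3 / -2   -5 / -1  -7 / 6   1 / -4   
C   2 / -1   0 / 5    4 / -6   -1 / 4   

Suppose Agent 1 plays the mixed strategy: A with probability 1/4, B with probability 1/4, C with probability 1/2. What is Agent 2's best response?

B

Agent 2's best reply maximizes expected payoff against the mix.
A: (1/4)·4 + (1/4)·(-2) + (1/2)·(-1) = 0
B: (1/4)·7 + (1/4)·(-1) + (1/2)·5 = 4
C: (1/4)·(-4) + (1/4)·6 + (1/2)·(-6) = -5/2
D: (1/4)·3 + (1/4)·(-4) + (1/2)·4 = 7/4
Highest expected payoff is 4, from B.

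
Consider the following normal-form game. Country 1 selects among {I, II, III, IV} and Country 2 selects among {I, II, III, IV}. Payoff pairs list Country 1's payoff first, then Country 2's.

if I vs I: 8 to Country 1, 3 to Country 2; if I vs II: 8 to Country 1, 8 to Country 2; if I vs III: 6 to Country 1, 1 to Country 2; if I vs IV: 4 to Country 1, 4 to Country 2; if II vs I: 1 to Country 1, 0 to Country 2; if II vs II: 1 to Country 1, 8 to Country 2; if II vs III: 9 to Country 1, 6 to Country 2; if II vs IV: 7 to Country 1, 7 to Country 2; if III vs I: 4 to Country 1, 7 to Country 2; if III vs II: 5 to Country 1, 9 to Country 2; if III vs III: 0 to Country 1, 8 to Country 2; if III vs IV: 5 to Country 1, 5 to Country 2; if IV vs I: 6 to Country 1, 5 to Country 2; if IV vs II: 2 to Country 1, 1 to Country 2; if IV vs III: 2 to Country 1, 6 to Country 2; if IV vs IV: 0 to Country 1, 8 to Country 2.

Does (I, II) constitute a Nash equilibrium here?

Yes

Holding Country 2 at II: Country 1 gets 8 from I, versus 1 from II, 5 from III, 2 from IV. No profitable deviation for Country 1.
Holding Country 1 at I: Country 2 gets 8 from II, versus 3 from I, 1 from III, 4 from IV. No profitable deviation for Country 2 either.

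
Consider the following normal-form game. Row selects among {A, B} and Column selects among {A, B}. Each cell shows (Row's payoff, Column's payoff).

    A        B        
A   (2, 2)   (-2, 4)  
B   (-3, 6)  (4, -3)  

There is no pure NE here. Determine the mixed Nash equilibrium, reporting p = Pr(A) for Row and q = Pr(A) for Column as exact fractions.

p = 9/11, q = 6/11

Each player's mixing probability is pinned down by making the *other* player indifferent.
Column indifferent between A and B: p·2 + (1−p)·6 = p·4 + (1−p)·(-3) ⟹ 6 + (-4)p = (-3) + 7p ⟹ p = 9/11.
Row indifferent between A and B: q·2 + (1−q)·(-2) = q·(-3) + (1−q)·4 ⟹ (-2) + 4q = 4 + (-7)q ⟹ q = 6/11.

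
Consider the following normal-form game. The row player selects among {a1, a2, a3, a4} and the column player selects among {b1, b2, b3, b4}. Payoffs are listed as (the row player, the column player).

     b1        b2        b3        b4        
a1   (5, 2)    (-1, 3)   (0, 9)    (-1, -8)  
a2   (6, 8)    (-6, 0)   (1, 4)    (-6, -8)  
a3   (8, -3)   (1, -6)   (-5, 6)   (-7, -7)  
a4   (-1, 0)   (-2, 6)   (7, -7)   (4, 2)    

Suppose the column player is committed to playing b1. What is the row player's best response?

a3

With the column player fixed at b1, the row player's payoffs are: a1 → 5, a2 → 6, a3 → 8, a4 → -1.
The maximum is 8, achieved by a3.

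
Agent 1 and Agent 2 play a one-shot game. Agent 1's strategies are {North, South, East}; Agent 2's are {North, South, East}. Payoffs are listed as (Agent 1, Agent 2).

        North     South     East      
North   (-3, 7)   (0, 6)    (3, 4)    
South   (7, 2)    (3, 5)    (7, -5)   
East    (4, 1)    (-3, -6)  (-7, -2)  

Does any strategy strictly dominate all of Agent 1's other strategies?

Check whether one of Agent 1's strategies beats all alternatives regardless of what the opponent does.
South strictly dominates: vs North: 7 > each of {-3, 4}; vs South: 3 > each of {0, -3}; vs East: 7 > each of {3, -7}.

South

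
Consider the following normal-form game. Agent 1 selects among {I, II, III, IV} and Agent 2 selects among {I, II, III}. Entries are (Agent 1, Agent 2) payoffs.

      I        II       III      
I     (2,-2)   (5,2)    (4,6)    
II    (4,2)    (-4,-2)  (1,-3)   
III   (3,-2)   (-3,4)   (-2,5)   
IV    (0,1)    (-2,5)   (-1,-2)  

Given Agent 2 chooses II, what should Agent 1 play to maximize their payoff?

With Agent 2 fixed at II, Agent 1's payoffs are: I → 5, II → -4, III → -3, IV → -2.
The maximum is 5, achieved by I.

I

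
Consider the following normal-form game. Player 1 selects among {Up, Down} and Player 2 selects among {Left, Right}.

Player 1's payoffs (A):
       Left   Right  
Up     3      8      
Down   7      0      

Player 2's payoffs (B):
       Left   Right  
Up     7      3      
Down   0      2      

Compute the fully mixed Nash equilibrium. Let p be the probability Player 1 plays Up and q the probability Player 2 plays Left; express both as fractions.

p = 1/3, q = 2/3

Each player's mixing probability is pinned down by making the *other* player indifferent.
Player 2 indifferent between Left and Right: p·7 + (1−p)·0 = p·3 + (1−p)·2 ⟹ 0 + 7p = 2 + 1p ⟹ p = 1/3.
Player 1 indifferent between Up and Down: q·3 + (1−q)·8 = q·7 + (1−q)·0 ⟹ 8 + (-5)q = 0 + 7q ⟹ q = 2/3.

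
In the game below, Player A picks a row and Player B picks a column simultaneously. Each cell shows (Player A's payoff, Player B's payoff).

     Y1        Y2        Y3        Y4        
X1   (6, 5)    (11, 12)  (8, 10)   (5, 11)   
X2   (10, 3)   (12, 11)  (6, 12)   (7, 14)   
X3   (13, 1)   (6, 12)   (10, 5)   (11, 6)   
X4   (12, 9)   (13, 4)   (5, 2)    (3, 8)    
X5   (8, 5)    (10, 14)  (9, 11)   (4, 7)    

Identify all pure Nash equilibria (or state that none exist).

There is no pure-strategy Nash equilibrium

Find each player's best response to every opponent strategy; NE are the intersections.
Player A's best responses — vs Y1: X3 (payoff 13); vs Y2: X4 (payoff 13); vs Y3: X3 (payoff 10); vs Y4: X3 (payoff 11).
Player B's best responses — vs X1: Y2 (payoff 12); vs X2: Y4 (payoff 14); vs X3: Y2 (payoff 12); vs X4: Y1 (payoff 9); vs X5: Y2 (payoff 14).
No cell has both players best-responding. For instance, Player A's best reply to Y4 is X3, but against X3 Player B prefers Y2 over Y4.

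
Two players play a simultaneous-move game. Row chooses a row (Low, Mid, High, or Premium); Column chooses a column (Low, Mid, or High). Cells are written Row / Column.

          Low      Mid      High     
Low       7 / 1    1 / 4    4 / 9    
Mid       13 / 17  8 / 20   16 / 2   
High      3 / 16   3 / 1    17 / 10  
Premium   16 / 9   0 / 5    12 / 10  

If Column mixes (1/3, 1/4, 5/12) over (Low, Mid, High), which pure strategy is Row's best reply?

Mid

Compute Row's expected payoff from each pure strategy against the given mix.
Low: (1/3)·7 + (1/4)·1 + (5/12)·4 = 17/4
Mid: (1/3)·13 + (1/4)·8 + (5/12)·16 = 13
High: (1/3)·3 + (1/4)·3 + (5/12)·17 = 53/6
Premium: (1/3)·16 + (1/4)·0 + (5/12)·12 = 31/3
Highest expected payoff is 13, from Mid.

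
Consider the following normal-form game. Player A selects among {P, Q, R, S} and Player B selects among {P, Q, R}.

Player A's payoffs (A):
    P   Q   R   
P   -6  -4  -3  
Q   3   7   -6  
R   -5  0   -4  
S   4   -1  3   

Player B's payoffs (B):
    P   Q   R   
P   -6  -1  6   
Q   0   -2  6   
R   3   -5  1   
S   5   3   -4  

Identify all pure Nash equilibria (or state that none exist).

(S, P)

Check mutual best responses: a cell is a NE iff neither player can gain by unilaterally deviating.
Player A's best responses — vs P: S (payoff 4); vs Q: Q (payoff 7); vs R: S (payoff 3).
Player B's best responses — vs P: R (payoff 6); vs Q: R (payoff 6); vs R: P (payoff 3); vs S: P (payoff 5).
The only mutual best response is (S, P); neither player gains by switching there.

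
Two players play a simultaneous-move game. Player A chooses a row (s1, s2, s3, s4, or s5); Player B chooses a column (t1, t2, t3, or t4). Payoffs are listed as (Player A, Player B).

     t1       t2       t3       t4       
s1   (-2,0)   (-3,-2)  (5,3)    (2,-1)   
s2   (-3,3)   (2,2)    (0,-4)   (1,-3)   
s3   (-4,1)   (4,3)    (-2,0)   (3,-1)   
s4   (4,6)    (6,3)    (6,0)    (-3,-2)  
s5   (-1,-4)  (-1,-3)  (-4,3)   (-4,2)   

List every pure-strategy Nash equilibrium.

A profile is a Nash equilibrium when each player is best-responding to the other.
Player A's best responses — vs t1: s4 (payoff 4); vs t2: s4 (payoff 6); vs t3: s4 (payoff 6); vs t4: s3 (payoff 3).
Player B's best responses — vs s1: t3 (payoff 3); vs s2: t1 (payoff 3); vs s3: t2 (payoff 3); vs s4: t1 (payoff 6); vs s5: t3 (payoff 3).
The only mutual best response is (s4, t1); neither player gains by switching there.

(s4, t1)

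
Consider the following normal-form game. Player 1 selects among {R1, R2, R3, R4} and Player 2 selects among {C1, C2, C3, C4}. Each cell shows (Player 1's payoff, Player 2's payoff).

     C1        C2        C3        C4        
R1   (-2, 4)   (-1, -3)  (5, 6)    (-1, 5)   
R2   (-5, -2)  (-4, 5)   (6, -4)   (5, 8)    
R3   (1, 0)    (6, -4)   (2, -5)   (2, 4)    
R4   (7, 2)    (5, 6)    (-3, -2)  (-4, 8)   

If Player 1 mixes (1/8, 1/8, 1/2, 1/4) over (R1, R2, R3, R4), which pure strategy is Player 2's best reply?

Player 2's best reply maximizes expected payoff against the mix.
C1: (1/8)·4 + (1/8)·(-2) + (1/2)·0 + (1/4)·2 = 3/4
C2: (1/8)·(-3) + (1/8)·5 + (1/2)·(-4) + (1/4)·6 = -1/4
C3: (1/8)·6 + (1/8)·(-4) + (1/2)·(-5) + (1/4)·(-2) = -11/4
C4: (1/8)·5 + (1/8)·8 + (1/2)·4 + (1/4)·8 = 45/8
Highest expected payoff is 45/8, from C4.

C4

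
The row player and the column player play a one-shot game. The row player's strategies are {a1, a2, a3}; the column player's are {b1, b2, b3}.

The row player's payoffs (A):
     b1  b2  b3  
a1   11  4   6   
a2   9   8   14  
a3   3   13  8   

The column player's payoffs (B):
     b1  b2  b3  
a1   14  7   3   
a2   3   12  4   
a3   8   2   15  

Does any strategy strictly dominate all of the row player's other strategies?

Check whether one of the row player's strategies beats all alternatives regardless of what the opponent does.
a1 is not dominant: against b2, a2 gives 8 > 4.
a2 is not dominant: against b1, a1 gives 11 > 9.
a3 is not dominant: against b1, a1 gives 11 > 3.
No single strategy is best against every opponent action.

No strictly dominant strategy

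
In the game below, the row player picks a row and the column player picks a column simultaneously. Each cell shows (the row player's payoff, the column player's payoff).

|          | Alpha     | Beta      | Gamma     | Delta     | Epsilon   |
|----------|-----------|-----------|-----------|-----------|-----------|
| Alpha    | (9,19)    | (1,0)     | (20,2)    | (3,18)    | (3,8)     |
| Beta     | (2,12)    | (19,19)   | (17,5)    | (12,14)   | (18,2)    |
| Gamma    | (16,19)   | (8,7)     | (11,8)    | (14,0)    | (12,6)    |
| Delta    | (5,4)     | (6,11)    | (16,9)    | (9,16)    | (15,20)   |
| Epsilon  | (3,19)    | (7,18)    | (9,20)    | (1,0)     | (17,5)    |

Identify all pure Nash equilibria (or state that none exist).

Find each player's best response to every opponent strategy; NE are the intersections.
The row player's best responses — vs Alpha: Gamma (payoff 16); vs Beta: Beta (payoff 19); vs Gamma: Alpha (payoff 20); vs Delta: Gamma (payoff 14); vs Epsilon: Beta (payoff 18).
The column player's best responses — vs Alpha: Alpha (payoff 19); vs Beta: Beta (payoff 19); vs Gamma: Alpha (payoff 19); vs Delta: Epsilon (payoff 20); vs Epsilon: Gamma (payoff 20).
Mutual best responses occur at (Beta, Beta) and (Gamma, Alpha); at each, neither player gains by switching.

(Beta, Beta) and (Gamma, Alpha)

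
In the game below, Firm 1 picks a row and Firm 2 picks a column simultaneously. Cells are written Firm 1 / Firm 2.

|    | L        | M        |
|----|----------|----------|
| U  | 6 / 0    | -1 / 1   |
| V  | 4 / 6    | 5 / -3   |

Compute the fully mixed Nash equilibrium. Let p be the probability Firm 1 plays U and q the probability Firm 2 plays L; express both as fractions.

Each player's mixing probability is pinned down by making the *other* player indifferent.
Firm 2 indifferent between L and M: p·0 + (1−p)·6 = p·1 + (1−p)·(-3) ⟹ 6 + (-6)p = (-3) + 4p ⟹ p = 9/10.
Firm 1 indifferent between U and V: q·6 + (1−q)·(-1) = q·4 + (1−q)·5 ⟹ (-1) + 7q = 5 + (-1)q ⟹ q = 3/4.

p = 9/10, q = 3/4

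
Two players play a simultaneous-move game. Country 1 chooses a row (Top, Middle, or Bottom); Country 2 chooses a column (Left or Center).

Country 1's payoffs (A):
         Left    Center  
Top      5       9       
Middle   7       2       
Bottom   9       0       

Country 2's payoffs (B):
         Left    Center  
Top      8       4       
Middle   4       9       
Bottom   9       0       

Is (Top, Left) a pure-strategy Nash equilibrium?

No

Holding Country 2 at Left: Country 1 gets 5 from Top but could get 9 by switching to Bottom. Country 1 has a profitable deviation.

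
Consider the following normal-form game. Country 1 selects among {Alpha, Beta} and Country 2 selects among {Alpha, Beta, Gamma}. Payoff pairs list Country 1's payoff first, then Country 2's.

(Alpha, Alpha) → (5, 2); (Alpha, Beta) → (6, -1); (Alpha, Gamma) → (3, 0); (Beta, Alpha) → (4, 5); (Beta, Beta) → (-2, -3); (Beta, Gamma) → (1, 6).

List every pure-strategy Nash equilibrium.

(Alpha, Alpha)

Check mutual best responses: a cell is a NE iff neither player can gain by unilaterally deviating.
Country 1's best responses — vs Alpha: Alpha (payoff 5); vs Beta: Alpha (payoff 6); vs Gamma: Alpha (payoff 3).
Country 2's best responses — vs Alpha: Alpha (payoff 2); vs Beta: Gamma (payoff 6).
The only mutual best response is (Alpha, Alpha); neither player gains by switching there.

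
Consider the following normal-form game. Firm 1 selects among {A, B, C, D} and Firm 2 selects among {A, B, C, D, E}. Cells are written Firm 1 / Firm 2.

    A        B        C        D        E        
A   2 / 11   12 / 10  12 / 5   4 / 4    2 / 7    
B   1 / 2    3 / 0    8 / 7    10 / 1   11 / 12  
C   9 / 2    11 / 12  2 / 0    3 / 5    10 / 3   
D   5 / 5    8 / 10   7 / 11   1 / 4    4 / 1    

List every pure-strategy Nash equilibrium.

(B, E)

A profile is a Nash equilibrium when each player is best-responding to the other.
Firm 1's best responses — vs A: C (payoff 9); vs B: A (payoff 12); vs C: A (payoff 12); vs D: B (payoff 10); vs E: B (payoff 11).
Firm 2's best responses — vs A: A (payoff 11); vs B: E (payoff 12); vs C: B (payoff 12); vs D: C (payoff 11).
The only mutual best response is (B, E); neither player gains by switching there.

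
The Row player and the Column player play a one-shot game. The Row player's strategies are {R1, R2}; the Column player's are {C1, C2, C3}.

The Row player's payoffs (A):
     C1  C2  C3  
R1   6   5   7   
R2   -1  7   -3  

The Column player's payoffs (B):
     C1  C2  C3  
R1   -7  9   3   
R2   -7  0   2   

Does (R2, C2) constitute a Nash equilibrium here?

No

Holding the Column player at C2: the Row player gets 7 from R2, versus 5 from R1. No profitable deviation for the Row player.
Holding the Row player at R2: the Column player gets 0 from C2 but could get 2 by switching to C3. The Column player has a profitable deviation.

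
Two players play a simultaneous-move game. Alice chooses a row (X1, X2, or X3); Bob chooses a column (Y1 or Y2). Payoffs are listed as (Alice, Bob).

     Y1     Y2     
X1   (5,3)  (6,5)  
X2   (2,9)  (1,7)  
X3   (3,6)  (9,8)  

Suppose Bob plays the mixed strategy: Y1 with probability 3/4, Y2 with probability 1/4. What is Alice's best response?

Alice's best reply maximizes expected payoff against the mix.
X1: (3/4)·5 + (1/4)·6 = 21/4
X2: (3/4)·2 + (1/4)·1 = 7/4
X3: (3/4)·3 + (1/4)·9 = 9/2
Highest expected payoff is 21/4, from X1.

X1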